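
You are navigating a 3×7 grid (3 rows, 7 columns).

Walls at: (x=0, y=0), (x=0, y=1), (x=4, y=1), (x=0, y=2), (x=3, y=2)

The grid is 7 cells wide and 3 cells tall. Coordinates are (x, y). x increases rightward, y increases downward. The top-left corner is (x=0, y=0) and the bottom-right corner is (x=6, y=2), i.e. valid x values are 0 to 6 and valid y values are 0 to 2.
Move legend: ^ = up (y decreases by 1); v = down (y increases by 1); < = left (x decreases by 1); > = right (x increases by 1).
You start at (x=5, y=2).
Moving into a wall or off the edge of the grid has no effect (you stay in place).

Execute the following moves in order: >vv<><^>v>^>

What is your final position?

Start: (x=5, y=2)
  > (right): (x=5, y=2) -> (x=6, y=2)
  v (down): blocked, stay at (x=6, y=2)
  v (down): blocked, stay at (x=6, y=2)
  < (left): (x=6, y=2) -> (x=5, y=2)
  > (right): (x=5, y=2) -> (x=6, y=2)
  < (left): (x=6, y=2) -> (x=5, y=2)
  ^ (up): (x=5, y=2) -> (x=5, y=1)
  > (right): (x=5, y=1) -> (x=6, y=1)
  v (down): (x=6, y=1) -> (x=6, y=2)
  > (right): blocked, stay at (x=6, y=2)
  ^ (up): (x=6, y=2) -> (x=6, y=1)
  > (right): blocked, stay at (x=6, y=1)
Final: (x=6, y=1)

Answer: Final position: (x=6, y=1)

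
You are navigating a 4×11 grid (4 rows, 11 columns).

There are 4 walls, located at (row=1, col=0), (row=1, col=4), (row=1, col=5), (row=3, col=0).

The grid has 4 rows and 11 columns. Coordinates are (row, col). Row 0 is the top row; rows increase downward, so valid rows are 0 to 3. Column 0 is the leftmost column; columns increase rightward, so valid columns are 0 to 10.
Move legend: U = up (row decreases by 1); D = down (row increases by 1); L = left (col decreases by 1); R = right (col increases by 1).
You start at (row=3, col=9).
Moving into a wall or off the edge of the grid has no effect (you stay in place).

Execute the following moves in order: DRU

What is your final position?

Start: (row=3, col=9)
  D (down): blocked, stay at (row=3, col=9)
  R (right): (row=3, col=9) -> (row=3, col=10)
  U (up): (row=3, col=10) -> (row=2, col=10)
Final: (row=2, col=10)

Answer: Final position: (row=2, col=10)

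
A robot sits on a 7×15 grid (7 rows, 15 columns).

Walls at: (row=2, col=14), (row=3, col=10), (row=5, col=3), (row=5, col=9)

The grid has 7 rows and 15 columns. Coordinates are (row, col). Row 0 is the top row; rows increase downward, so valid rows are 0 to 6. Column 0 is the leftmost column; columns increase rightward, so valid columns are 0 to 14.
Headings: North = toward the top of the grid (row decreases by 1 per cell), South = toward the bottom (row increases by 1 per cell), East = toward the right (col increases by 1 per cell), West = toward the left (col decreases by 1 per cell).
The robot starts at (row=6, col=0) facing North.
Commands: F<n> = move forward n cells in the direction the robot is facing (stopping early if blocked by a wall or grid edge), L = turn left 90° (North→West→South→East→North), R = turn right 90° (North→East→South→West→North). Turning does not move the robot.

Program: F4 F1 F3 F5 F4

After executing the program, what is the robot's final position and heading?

Answer: Final position: (row=0, col=0), facing North

Derivation:
Start: (row=6, col=0), facing North
  F4: move forward 4, now at (row=2, col=0)
  F1: move forward 1, now at (row=1, col=0)
  F3: move forward 1/3 (blocked), now at (row=0, col=0)
  F5: move forward 0/5 (blocked), now at (row=0, col=0)
  F4: move forward 0/4 (blocked), now at (row=0, col=0)
Final: (row=0, col=0), facing North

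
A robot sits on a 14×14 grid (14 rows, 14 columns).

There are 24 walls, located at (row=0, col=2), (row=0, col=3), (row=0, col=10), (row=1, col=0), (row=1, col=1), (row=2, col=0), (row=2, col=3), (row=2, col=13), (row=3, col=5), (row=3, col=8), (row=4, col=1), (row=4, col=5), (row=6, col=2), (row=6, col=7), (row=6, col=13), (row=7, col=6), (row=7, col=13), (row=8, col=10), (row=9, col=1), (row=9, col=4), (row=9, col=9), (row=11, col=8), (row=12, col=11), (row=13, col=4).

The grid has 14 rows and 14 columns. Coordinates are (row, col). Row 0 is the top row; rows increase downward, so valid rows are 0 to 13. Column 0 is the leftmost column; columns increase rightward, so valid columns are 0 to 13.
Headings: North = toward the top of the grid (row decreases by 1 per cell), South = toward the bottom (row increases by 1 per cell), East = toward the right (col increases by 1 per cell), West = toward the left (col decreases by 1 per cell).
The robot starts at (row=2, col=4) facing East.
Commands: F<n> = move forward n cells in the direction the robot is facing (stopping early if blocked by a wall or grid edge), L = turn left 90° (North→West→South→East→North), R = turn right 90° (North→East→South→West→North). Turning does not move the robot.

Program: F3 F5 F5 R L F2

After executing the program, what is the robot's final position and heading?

Answer: Final position: (row=2, col=12), facing East

Derivation:
Start: (row=2, col=4), facing East
  F3: move forward 3, now at (row=2, col=7)
  F5: move forward 5, now at (row=2, col=12)
  F5: move forward 0/5 (blocked), now at (row=2, col=12)
  R: turn right, now facing South
  L: turn left, now facing East
  F2: move forward 0/2 (blocked), now at (row=2, col=12)
Final: (row=2, col=12), facing East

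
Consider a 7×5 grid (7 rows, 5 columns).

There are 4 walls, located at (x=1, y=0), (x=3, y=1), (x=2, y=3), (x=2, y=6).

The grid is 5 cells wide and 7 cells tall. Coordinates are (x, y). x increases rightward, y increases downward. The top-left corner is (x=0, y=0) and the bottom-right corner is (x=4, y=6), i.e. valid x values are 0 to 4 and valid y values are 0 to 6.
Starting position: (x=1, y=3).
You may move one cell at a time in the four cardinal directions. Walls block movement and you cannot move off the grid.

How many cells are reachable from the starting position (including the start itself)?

Answer: Reachable cells: 31

Derivation:
BFS flood-fill from (x=1, y=3):
  Distance 0: (x=1, y=3)
  Distance 1: (x=1, y=2), (x=0, y=3), (x=1, y=4)
  Distance 2: (x=1, y=1), (x=0, y=2), (x=2, y=2), (x=0, y=4), (x=2, y=4), (x=1, y=5)
  Distance 3: (x=0, y=1), (x=2, y=1), (x=3, y=2), (x=3, y=4), (x=0, y=5), (x=2, y=5), (x=1, y=6)
  Distance 4: (x=0, y=0), (x=2, y=0), (x=4, y=2), (x=3, y=3), (x=4, y=4), (x=3, y=5), (x=0, y=6)
  Distance 5: (x=3, y=0), (x=4, y=1), (x=4, y=3), (x=4, y=5), (x=3, y=6)
  Distance 6: (x=4, y=0), (x=4, y=6)
Total reachable: 31 (grid has 31 open cells total)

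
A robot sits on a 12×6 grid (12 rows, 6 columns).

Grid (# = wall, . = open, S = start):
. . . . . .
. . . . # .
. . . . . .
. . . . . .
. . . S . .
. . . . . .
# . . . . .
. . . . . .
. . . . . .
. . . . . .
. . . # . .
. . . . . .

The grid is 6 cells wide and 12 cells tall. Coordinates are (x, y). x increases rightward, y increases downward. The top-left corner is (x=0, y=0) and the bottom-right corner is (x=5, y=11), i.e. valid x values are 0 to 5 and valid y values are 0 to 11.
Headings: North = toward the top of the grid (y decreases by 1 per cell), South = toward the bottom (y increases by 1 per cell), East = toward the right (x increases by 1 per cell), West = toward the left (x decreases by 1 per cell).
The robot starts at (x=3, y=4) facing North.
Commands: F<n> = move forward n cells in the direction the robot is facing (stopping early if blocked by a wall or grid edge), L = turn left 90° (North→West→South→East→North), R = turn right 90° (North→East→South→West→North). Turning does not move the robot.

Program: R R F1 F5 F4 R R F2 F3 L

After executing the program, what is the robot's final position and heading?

Answer: Final position: (x=3, y=4), facing West

Derivation:
Start: (x=3, y=4), facing North
  R: turn right, now facing East
  R: turn right, now facing South
  F1: move forward 1, now at (x=3, y=5)
  F5: move forward 4/5 (blocked), now at (x=3, y=9)
  F4: move forward 0/4 (blocked), now at (x=3, y=9)
  R: turn right, now facing West
  R: turn right, now facing North
  F2: move forward 2, now at (x=3, y=7)
  F3: move forward 3, now at (x=3, y=4)
  L: turn left, now facing West
Final: (x=3, y=4), facing West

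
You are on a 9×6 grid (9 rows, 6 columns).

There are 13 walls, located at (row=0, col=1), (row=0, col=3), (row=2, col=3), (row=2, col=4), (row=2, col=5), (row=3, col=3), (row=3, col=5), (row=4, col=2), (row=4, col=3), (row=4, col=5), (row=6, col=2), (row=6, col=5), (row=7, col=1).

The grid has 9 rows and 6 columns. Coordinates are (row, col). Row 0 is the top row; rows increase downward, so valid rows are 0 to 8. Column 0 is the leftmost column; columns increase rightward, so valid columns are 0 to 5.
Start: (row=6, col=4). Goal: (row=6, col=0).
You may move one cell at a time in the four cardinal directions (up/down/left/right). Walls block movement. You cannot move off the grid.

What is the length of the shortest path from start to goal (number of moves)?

Answer: Shortest path length: 6

Derivation:
BFS from (row=6, col=4) until reaching (row=6, col=0):
  Distance 0: (row=6, col=4)
  Distance 1: (row=5, col=4), (row=6, col=3), (row=7, col=4)
  Distance 2: (row=4, col=4), (row=5, col=3), (row=5, col=5), (row=7, col=3), (row=7, col=5), (row=8, col=4)
  Distance 3: (row=3, col=4), (row=5, col=2), (row=7, col=2), (row=8, col=3), (row=8, col=5)
  Distance 4: (row=5, col=1), (row=8, col=2)
  Distance 5: (row=4, col=1), (row=5, col=0), (row=6, col=1), (row=8, col=1)
  Distance 6: (row=3, col=1), (row=4, col=0), (row=6, col=0), (row=8, col=0)  <- goal reached here
One shortest path (6 moves): (row=6, col=4) -> (row=6, col=3) -> (row=5, col=3) -> (row=5, col=2) -> (row=5, col=1) -> (row=5, col=0) -> (row=6, col=0)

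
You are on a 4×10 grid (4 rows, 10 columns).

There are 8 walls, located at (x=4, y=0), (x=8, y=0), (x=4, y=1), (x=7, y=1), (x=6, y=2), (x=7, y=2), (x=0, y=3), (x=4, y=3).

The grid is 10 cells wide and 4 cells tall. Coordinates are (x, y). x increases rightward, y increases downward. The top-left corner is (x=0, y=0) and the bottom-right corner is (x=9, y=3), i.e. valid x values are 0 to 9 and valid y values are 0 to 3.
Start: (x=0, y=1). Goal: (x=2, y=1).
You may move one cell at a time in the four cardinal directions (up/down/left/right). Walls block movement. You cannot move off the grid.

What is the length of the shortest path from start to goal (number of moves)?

Answer: Shortest path length: 2

Derivation:
BFS from (x=0, y=1) until reaching (x=2, y=1):
  Distance 0: (x=0, y=1)
  Distance 1: (x=0, y=0), (x=1, y=1), (x=0, y=2)
  Distance 2: (x=1, y=0), (x=2, y=1), (x=1, y=2)  <- goal reached here
One shortest path (2 moves): (x=0, y=1) -> (x=1, y=1) -> (x=2, y=1)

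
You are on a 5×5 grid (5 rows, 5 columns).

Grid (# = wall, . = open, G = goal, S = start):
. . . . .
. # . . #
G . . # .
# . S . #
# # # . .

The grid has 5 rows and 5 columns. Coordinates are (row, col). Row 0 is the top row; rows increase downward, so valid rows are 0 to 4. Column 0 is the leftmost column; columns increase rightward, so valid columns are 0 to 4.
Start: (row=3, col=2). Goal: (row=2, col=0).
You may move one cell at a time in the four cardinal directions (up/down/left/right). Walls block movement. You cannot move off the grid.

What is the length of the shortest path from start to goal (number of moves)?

Answer: Shortest path length: 3

Derivation:
BFS from (row=3, col=2) until reaching (row=2, col=0):
  Distance 0: (row=3, col=2)
  Distance 1: (row=2, col=2), (row=3, col=1), (row=3, col=3)
  Distance 2: (row=1, col=2), (row=2, col=1), (row=4, col=3)
  Distance 3: (row=0, col=2), (row=1, col=3), (row=2, col=0), (row=4, col=4)  <- goal reached here
One shortest path (3 moves): (row=3, col=2) -> (row=3, col=1) -> (row=2, col=1) -> (row=2, col=0)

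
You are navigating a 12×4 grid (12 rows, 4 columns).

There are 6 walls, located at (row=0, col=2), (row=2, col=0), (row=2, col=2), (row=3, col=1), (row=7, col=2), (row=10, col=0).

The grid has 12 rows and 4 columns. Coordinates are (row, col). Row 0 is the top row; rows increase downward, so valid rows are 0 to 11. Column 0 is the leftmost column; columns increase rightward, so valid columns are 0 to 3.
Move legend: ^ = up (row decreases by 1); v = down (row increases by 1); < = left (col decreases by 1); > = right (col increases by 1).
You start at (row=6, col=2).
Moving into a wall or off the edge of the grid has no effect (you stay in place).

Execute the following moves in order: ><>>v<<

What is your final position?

Answer: Final position: (row=7, col=3)

Derivation:
Start: (row=6, col=2)
  > (right): (row=6, col=2) -> (row=6, col=3)
  < (left): (row=6, col=3) -> (row=6, col=2)
  > (right): (row=6, col=2) -> (row=6, col=3)
  > (right): blocked, stay at (row=6, col=3)
  v (down): (row=6, col=3) -> (row=7, col=3)
  < (left): blocked, stay at (row=7, col=3)
  < (left): blocked, stay at (row=7, col=3)
Final: (row=7, col=3)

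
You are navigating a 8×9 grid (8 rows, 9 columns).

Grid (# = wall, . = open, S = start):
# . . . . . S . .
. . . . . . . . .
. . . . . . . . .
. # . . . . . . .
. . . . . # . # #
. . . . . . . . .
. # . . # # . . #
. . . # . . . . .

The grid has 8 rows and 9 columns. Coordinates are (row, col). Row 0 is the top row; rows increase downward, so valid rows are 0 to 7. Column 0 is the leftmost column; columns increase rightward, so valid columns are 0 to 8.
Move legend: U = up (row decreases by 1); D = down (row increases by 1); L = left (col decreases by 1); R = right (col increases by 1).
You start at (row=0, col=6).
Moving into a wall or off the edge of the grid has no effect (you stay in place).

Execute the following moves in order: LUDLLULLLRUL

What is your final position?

Start: (row=0, col=6)
  L (left): (row=0, col=6) -> (row=0, col=5)
  U (up): blocked, stay at (row=0, col=5)
  D (down): (row=0, col=5) -> (row=1, col=5)
  L (left): (row=1, col=5) -> (row=1, col=4)
  L (left): (row=1, col=4) -> (row=1, col=3)
  U (up): (row=1, col=3) -> (row=0, col=3)
  L (left): (row=0, col=3) -> (row=0, col=2)
  L (left): (row=0, col=2) -> (row=0, col=1)
  L (left): blocked, stay at (row=0, col=1)
  R (right): (row=0, col=1) -> (row=0, col=2)
  U (up): blocked, stay at (row=0, col=2)
  L (left): (row=0, col=2) -> (row=0, col=1)
Final: (row=0, col=1)

Answer: Final position: (row=0, col=1)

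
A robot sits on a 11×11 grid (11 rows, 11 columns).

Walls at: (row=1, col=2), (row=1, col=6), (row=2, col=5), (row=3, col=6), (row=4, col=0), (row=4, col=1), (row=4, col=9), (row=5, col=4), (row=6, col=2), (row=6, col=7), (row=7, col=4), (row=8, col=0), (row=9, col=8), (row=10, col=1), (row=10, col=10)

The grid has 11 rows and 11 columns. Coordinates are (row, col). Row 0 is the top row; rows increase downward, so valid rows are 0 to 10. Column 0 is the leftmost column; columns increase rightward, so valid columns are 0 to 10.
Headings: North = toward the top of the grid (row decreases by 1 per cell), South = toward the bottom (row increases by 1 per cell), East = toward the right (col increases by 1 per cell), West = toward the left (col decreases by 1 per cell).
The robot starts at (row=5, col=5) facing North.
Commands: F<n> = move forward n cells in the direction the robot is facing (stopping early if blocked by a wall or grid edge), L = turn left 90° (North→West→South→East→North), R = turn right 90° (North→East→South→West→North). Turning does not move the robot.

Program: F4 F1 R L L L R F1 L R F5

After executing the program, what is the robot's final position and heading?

Start: (row=5, col=5), facing North
  F4: move forward 2/4 (blocked), now at (row=3, col=5)
  F1: move forward 0/1 (blocked), now at (row=3, col=5)
  R: turn right, now facing East
  L: turn left, now facing North
  L: turn left, now facing West
  L: turn left, now facing South
  R: turn right, now facing West
  F1: move forward 1, now at (row=3, col=4)
  L: turn left, now facing South
  R: turn right, now facing West
  F5: move forward 4/5 (blocked), now at (row=3, col=0)
Final: (row=3, col=0), facing West

Answer: Final position: (row=3, col=0), facing West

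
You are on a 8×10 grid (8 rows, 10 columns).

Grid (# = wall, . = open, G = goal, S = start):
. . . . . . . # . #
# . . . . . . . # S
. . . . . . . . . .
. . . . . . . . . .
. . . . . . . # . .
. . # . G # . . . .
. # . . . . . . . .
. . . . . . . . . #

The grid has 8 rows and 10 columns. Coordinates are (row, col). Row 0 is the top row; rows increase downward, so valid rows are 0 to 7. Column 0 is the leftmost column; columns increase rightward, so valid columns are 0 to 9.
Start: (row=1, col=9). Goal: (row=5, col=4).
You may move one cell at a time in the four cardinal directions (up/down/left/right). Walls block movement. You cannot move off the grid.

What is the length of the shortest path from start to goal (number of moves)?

Answer: Shortest path length: 9

Derivation:
BFS from (row=1, col=9) until reaching (row=5, col=4):
  Distance 0: (row=1, col=9)
  Distance 1: (row=2, col=9)
  Distance 2: (row=2, col=8), (row=3, col=9)
  Distance 3: (row=2, col=7), (row=3, col=8), (row=4, col=9)
  Distance 4: (row=1, col=7), (row=2, col=6), (row=3, col=7), (row=4, col=8), (row=5, col=9)
  Distance 5: (row=1, col=6), (row=2, col=5), (row=3, col=6), (row=5, col=8), (row=6, col=9)
  Distance 6: (row=0, col=6), (row=1, col=5), (row=2, col=4), (row=3, col=5), (row=4, col=6), (row=5, col=7), (row=6, col=8)
  Distance 7: (row=0, col=5), (row=1, col=4), (row=2, col=3), (row=3, col=4), (row=4, col=5), (row=5, col=6), (row=6, col=7), (row=7, col=8)
  Distance 8: (row=0, col=4), (row=1, col=3), (row=2, col=2), (row=3, col=3), (row=4, col=4), (row=6, col=6), (row=7, col=7)
  Distance 9: (row=0, col=3), (row=1, col=2), (row=2, col=1), (row=3, col=2), (row=4, col=3), (row=5, col=4), (row=6, col=5), (row=7, col=6)  <- goal reached here
One shortest path (9 moves): (row=1, col=9) -> (row=2, col=9) -> (row=2, col=8) -> (row=2, col=7) -> (row=2, col=6) -> (row=2, col=5) -> (row=2, col=4) -> (row=3, col=4) -> (row=4, col=4) -> (row=5, col=4)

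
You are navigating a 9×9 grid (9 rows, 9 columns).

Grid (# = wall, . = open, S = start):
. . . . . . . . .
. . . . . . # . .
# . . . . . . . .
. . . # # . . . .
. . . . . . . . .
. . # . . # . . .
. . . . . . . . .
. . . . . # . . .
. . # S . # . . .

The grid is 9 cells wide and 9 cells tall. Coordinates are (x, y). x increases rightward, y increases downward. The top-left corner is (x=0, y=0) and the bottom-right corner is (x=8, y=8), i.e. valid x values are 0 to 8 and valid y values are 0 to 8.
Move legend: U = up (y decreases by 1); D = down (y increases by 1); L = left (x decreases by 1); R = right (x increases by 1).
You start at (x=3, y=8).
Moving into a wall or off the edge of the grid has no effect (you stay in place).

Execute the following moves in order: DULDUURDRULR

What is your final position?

Answer: Final position: (x=4, y=6)

Derivation:
Start: (x=3, y=8)
  D (down): blocked, stay at (x=3, y=8)
  U (up): (x=3, y=8) -> (x=3, y=7)
  L (left): (x=3, y=7) -> (x=2, y=7)
  D (down): blocked, stay at (x=2, y=7)
  U (up): (x=2, y=7) -> (x=2, y=6)
  U (up): blocked, stay at (x=2, y=6)
  R (right): (x=2, y=6) -> (x=3, y=6)
  D (down): (x=3, y=6) -> (x=3, y=7)
  R (right): (x=3, y=7) -> (x=4, y=7)
  U (up): (x=4, y=7) -> (x=4, y=6)
  L (left): (x=4, y=6) -> (x=3, y=6)
  R (right): (x=3, y=6) -> (x=4, y=6)
Final: (x=4, y=6)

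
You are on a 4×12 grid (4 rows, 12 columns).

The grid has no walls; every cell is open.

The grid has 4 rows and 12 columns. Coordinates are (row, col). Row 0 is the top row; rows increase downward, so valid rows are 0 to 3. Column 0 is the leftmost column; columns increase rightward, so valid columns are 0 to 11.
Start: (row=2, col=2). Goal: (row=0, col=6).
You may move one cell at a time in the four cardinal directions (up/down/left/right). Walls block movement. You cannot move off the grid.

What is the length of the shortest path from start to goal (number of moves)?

Answer: Shortest path length: 6

Derivation:
BFS from (row=2, col=2) until reaching (row=0, col=6):
  Distance 0: (row=2, col=2)
  Distance 1: (row=1, col=2), (row=2, col=1), (row=2, col=3), (row=3, col=2)
  Distance 2: (row=0, col=2), (row=1, col=1), (row=1, col=3), (row=2, col=0), (row=2, col=4), (row=3, col=1), (row=3, col=3)
  Distance 3: (row=0, col=1), (row=0, col=3), (row=1, col=0), (row=1, col=4), (row=2, col=5), (row=3, col=0), (row=3, col=4)
  Distance 4: (row=0, col=0), (row=0, col=4), (row=1, col=5), (row=2, col=6), (row=3, col=5)
  Distance 5: (row=0, col=5), (row=1, col=6), (row=2, col=7), (row=3, col=6)
  Distance 6: (row=0, col=6), (row=1, col=7), (row=2, col=8), (row=3, col=7)  <- goal reached here
One shortest path (6 moves): (row=2, col=2) -> (row=2, col=3) -> (row=2, col=4) -> (row=2, col=5) -> (row=2, col=6) -> (row=1, col=6) -> (row=0, col=6)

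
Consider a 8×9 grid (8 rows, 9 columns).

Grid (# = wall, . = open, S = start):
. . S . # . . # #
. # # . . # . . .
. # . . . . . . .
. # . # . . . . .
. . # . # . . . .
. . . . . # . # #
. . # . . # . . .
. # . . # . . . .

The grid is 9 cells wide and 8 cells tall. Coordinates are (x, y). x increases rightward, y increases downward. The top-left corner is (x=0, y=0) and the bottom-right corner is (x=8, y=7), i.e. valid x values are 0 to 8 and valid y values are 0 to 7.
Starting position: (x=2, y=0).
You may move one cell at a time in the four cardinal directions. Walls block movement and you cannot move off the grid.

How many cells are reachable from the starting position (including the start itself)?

Answer: Reachable cells: 54

Derivation:
BFS flood-fill from (x=2, y=0):
  Distance 0: (x=2, y=0)
  Distance 1: (x=1, y=0), (x=3, y=0)
  Distance 2: (x=0, y=0), (x=3, y=1)
  Distance 3: (x=0, y=1), (x=4, y=1), (x=3, y=2)
  Distance 4: (x=0, y=2), (x=2, y=2), (x=4, y=2)
  Distance 5: (x=5, y=2), (x=0, y=3), (x=2, y=3), (x=4, y=3)
  Distance 6: (x=6, y=2), (x=5, y=3), (x=0, y=4)
  Distance 7: (x=6, y=1), (x=7, y=2), (x=6, y=3), (x=1, y=4), (x=5, y=4), (x=0, y=5)
  Distance 8: (x=6, y=0), (x=7, y=1), (x=8, y=2), (x=7, y=3), (x=6, y=4), (x=1, y=5), (x=0, y=6)
  Distance 9: (x=5, y=0), (x=8, y=1), (x=8, y=3), (x=7, y=4), (x=2, y=5), (x=6, y=5), (x=1, y=6), (x=0, y=7)
  Distance 10: (x=8, y=4), (x=3, y=5), (x=6, y=6)
  Distance 11: (x=3, y=4), (x=4, y=5), (x=3, y=6), (x=7, y=6), (x=6, y=7)
  Distance 12: (x=4, y=6), (x=8, y=6), (x=3, y=7), (x=5, y=7), (x=7, y=7)
  Distance 13: (x=2, y=7), (x=8, y=7)
Total reachable: 54 (grid has 54 open cells total)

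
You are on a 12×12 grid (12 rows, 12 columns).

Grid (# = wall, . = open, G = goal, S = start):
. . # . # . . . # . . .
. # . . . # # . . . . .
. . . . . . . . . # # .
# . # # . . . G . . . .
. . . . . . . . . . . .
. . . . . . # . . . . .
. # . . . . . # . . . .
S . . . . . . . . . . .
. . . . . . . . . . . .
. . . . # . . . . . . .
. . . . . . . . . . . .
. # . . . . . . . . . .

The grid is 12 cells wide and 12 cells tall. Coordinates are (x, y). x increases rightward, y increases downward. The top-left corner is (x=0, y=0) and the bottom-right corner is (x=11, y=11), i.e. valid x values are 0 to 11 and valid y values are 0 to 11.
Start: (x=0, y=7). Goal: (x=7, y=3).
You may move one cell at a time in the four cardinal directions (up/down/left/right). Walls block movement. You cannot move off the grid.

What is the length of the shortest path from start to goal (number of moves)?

Answer: Shortest path length: 11

Derivation:
BFS from (x=0, y=7) until reaching (x=7, y=3):
  Distance 0: (x=0, y=7)
  Distance 1: (x=0, y=6), (x=1, y=7), (x=0, y=8)
  Distance 2: (x=0, y=5), (x=2, y=7), (x=1, y=8), (x=0, y=9)
  Distance 3: (x=0, y=4), (x=1, y=5), (x=2, y=6), (x=3, y=7), (x=2, y=8), (x=1, y=9), (x=0, y=10)
  Distance 4: (x=1, y=4), (x=2, y=5), (x=3, y=6), (x=4, y=7), (x=3, y=8), (x=2, y=9), (x=1, y=10), (x=0, y=11)
  Distance 5: (x=1, y=3), (x=2, y=4), (x=3, y=5), (x=4, y=6), (x=5, y=7), (x=4, y=8), (x=3, y=9), (x=2, y=10)
  Distance 6: (x=1, y=2), (x=3, y=4), (x=4, y=5), (x=5, y=6), (x=6, y=7), (x=5, y=8), (x=3, y=10), (x=2, y=11)
  Distance 7: (x=0, y=2), (x=2, y=2), (x=4, y=4), (x=5, y=5), (x=6, y=6), (x=7, y=7), (x=6, y=8), (x=5, y=9), (x=4, y=10), (x=3, y=11)
  Distance 8: (x=0, y=1), (x=2, y=1), (x=3, y=2), (x=4, y=3), (x=5, y=4), (x=8, y=7), (x=7, y=8), (x=6, y=9), (x=5, y=10), (x=4, y=11)
  Distance 9: (x=0, y=0), (x=3, y=1), (x=4, y=2), (x=5, y=3), (x=6, y=4), (x=8, y=6), (x=9, y=7), (x=8, y=8), (x=7, y=9), (x=6, y=10), (x=5, y=11)
  Distance 10: (x=1, y=0), (x=3, y=0), (x=4, y=1), (x=5, y=2), (x=6, y=3), (x=7, y=4), (x=8, y=5), (x=9, y=6), (x=10, y=7), (x=9, y=8), (x=8, y=9), (x=7, y=10), (x=6, y=11)
  Distance 11: (x=6, y=2), (x=7, y=3), (x=8, y=4), (x=7, y=5), (x=9, y=5), (x=10, y=6), (x=11, y=7), (x=10, y=8), (x=9, y=9), (x=8, y=10), (x=7, y=11)  <- goal reached here
One shortest path (11 moves): (x=0, y=7) -> (x=1, y=7) -> (x=2, y=7) -> (x=3, y=7) -> (x=4, y=7) -> (x=5, y=7) -> (x=5, y=6) -> (x=5, y=5) -> (x=5, y=4) -> (x=6, y=4) -> (x=7, y=4) -> (x=7, y=3)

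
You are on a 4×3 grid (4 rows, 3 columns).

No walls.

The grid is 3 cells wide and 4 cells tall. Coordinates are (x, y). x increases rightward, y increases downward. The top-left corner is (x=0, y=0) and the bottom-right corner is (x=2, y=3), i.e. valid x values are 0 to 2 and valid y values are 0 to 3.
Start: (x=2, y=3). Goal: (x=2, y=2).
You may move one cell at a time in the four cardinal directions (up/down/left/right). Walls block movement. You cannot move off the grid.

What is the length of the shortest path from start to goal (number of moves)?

BFS from (x=2, y=3) until reaching (x=2, y=2):
  Distance 0: (x=2, y=3)
  Distance 1: (x=2, y=2), (x=1, y=3)  <- goal reached here
One shortest path (1 moves): (x=2, y=3) -> (x=2, y=2)

Answer: Shortest path length: 1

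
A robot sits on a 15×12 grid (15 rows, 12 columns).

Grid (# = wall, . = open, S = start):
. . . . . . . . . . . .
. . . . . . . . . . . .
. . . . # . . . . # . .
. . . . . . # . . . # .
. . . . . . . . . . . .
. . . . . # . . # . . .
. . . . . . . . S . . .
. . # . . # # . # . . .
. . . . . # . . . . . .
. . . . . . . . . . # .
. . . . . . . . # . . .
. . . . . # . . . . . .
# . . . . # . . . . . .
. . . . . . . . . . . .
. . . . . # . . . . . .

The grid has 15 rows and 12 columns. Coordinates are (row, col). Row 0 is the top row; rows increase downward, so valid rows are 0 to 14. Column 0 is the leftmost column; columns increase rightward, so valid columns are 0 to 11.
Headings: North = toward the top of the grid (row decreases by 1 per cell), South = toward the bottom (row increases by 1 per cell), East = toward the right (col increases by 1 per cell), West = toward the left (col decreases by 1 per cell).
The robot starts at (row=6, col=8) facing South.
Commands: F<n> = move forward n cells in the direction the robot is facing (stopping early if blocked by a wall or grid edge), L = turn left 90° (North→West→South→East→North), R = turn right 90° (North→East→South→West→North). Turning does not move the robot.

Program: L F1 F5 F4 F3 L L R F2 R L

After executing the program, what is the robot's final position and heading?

Answer: Final position: (row=4, col=11), facing North

Derivation:
Start: (row=6, col=8), facing South
  L: turn left, now facing East
  F1: move forward 1, now at (row=6, col=9)
  F5: move forward 2/5 (blocked), now at (row=6, col=11)
  F4: move forward 0/4 (blocked), now at (row=6, col=11)
  F3: move forward 0/3 (blocked), now at (row=6, col=11)
  L: turn left, now facing North
  L: turn left, now facing West
  R: turn right, now facing North
  F2: move forward 2, now at (row=4, col=11)
  R: turn right, now facing East
  L: turn left, now facing North
Final: (row=4, col=11), facing North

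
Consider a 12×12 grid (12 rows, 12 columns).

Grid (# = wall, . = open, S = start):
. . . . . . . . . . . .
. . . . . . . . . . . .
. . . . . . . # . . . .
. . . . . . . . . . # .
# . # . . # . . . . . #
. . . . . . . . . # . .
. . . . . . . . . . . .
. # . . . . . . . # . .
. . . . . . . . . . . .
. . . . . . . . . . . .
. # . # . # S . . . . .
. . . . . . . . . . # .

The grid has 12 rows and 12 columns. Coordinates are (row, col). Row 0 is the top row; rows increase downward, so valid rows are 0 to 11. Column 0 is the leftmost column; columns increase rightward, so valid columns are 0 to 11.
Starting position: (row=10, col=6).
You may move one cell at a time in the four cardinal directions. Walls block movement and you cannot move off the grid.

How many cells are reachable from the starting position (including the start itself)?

BFS flood-fill from (row=10, col=6):
  Distance 0: (row=10, col=6)
  Distance 1: (row=9, col=6), (row=10, col=7), (row=11, col=6)
  Distance 2: (row=8, col=6), (row=9, col=5), (row=9, col=7), (row=10, col=8), (row=11, col=5), (row=11, col=7)
  Distance 3: (row=7, col=6), (row=8, col=5), (row=8, col=7), (row=9, col=4), (row=9, col=8), (row=10, col=9), (row=11, col=4), (row=11, col=8)
  Distance 4: (row=6, col=6), (row=7, col=5), (row=7, col=7), (row=8, col=4), (row=8, col=8), (row=9, col=3), (row=9, col=9), (row=10, col=4), (row=10, col=10), (row=11, col=3), (row=11, col=9)
  Distance 5: (row=5, col=6), (row=6, col=5), (row=6, col=7), (row=7, col=4), (row=7, col=8), (row=8, col=3), (row=8, col=9), (row=9, col=2), (row=9, col=10), (row=10, col=11), (row=11, col=2)
  Distance 6: (row=4, col=6), (row=5, col=5), (row=5, col=7), (row=6, col=4), (row=6, col=8), (row=7, col=3), (row=8, col=2), (row=8, col=10), (row=9, col=1), (row=9, col=11), (row=10, col=2), (row=11, col=1), (row=11, col=11)
  Distance 7: (row=3, col=6), (row=4, col=7), (row=5, col=4), (row=5, col=8), (row=6, col=3), (row=6, col=9), (row=7, col=2), (row=7, col=10), (row=8, col=1), (row=8, col=11), (row=9, col=0), (row=11, col=0)
  Distance 8: (row=2, col=6), (row=3, col=5), (row=3, col=7), (row=4, col=4), (row=4, col=8), (row=5, col=3), (row=6, col=2), (row=6, col=10), (row=7, col=11), (row=8, col=0), (row=10, col=0)
  Distance 9: (row=1, col=6), (row=2, col=5), (row=3, col=4), (row=3, col=8), (row=4, col=3), (row=4, col=9), (row=5, col=2), (row=5, col=10), (row=6, col=1), (row=6, col=11), (row=7, col=0)
  Distance 10: (row=0, col=6), (row=1, col=5), (row=1, col=7), (row=2, col=4), (row=2, col=8), (row=3, col=3), (row=3, col=9), (row=4, col=10), (row=5, col=1), (row=5, col=11), (row=6, col=0)
  Distance 11: (row=0, col=5), (row=0, col=7), (row=1, col=4), (row=1, col=8), (row=2, col=3), (row=2, col=9), (row=3, col=2), (row=4, col=1), (row=5, col=0)
  Distance 12: (row=0, col=4), (row=0, col=8), (row=1, col=3), (row=1, col=9), (row=2, col=2), (row=2, col=10), (row=3, col=1)
  Distance 13: (row=0, col=3), (row=0, col=9), (row=1, col=2), (row=1, col=10), (row=2, col=1), (row=2, col=11), (row=3, col=0)
  Distance 14: (row=0, col=2), (row=0, col=10), (row=1, col=1), (row=1, col=11), (row=2, col=0), (row=3, col=11)
  Distance 15: (row=0, col=1), (row=0, col=11), (row=1, col=0)
  Distance 16: (row=0, col=0)
Total reachable: 131 (grid has 131 open cells total)

Answer: Reachable cells: 131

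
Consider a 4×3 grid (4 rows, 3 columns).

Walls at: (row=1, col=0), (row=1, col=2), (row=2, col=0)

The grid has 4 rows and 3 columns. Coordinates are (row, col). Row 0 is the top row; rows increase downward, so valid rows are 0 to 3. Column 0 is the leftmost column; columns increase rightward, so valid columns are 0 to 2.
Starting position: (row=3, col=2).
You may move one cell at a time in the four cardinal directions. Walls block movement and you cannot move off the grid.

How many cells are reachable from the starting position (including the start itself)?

Answer: Reachable cells: 9

Derivation:
BFS flood-fill from (row=3, col=2):
  Distance 0: (row=3, col=2)
  Distance 1: (row=2, col=2), (row=3, col=1)
  Distance 2: (row=2, col=1), (row=3, col=0)
  Distance 3: (row=1, col=1)
  Distance 4: (row=0, col=1)
  Distance 5: (row=0, col=0), (row=0, col=2)
Total reachable: 9 (grid has 9 open cells total)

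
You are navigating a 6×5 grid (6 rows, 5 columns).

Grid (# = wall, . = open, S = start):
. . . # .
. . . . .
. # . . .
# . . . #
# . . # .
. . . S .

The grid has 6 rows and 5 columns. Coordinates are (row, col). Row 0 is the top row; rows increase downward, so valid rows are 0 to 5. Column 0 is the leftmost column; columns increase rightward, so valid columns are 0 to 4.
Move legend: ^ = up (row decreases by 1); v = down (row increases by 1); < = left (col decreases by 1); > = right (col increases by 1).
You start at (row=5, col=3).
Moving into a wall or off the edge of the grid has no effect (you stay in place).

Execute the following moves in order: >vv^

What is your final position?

Start: (row=5, col=3)
  > (right): (row=5, col=3) -> (row=5, col=4)
  v (down): blocked, stay at (row=5, col=4)
  v (down): blocked, stay at (row=5, col=4)
  ^ (up): (row=5, col=4) -> (row=4, col=4)
Final: (row=4, col=4)

Answer: Final position: (row=4, col=4)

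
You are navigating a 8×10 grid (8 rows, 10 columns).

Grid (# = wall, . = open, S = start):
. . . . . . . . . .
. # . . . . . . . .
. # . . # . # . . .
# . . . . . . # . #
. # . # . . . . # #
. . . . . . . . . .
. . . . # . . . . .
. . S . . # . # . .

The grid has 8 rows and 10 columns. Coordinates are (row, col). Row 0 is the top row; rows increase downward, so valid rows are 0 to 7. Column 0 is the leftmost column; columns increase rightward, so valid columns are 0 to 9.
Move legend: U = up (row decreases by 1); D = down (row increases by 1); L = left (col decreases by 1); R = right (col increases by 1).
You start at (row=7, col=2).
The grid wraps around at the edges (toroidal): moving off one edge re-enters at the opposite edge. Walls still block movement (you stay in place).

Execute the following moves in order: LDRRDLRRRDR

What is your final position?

Answer: Final position: (row=2, col=5)

Derivation:
Start: (row=7, col=2)
  L (left): (row=7, col=2) -> (row=7, col=1)
  D (down): (row=7, col=1) -> (row=0, col=1)
  R (right): (row=0, col=1) -> (row=0, col=2)
  R (right): (row=0, col=2) -> (row=0, col=3)
  D (down): (row=0, col=3) -> (row=1, col=3)
  L (left): (row=1, col=3) -> (row=1, col=2)
  R (right): (row=1, col=2) -> (row=1, col=3)
  R (right): (row=1, col=3) -> (row=1, col=4)
  R (right): (row=1, col=4) -> (row=1, col=5)
  D (down): (row=1, col=5) -> (row=2, col=5)
  R (right): blocked, stay at (row=2, col=5)
Final: (row=2, col=5)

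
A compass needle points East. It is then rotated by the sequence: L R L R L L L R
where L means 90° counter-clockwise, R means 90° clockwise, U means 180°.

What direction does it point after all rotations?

Answer: Final heading: West

Derivation:
Start: East
  L (left (90° counter-clockwise)) -> North
  R (right (90° clockwise)) -> East
  L (left (90° counter-clockwise)) -> North
  R (right (90° clockwise)) -> East
  L (left (90° counter-clockwise)) -> North
  L (left (90° counter-clockwise)) -> West
  L (left (90° counter-clockwise)) -> South
  R (right (90° clockwise)) -> West
Final: West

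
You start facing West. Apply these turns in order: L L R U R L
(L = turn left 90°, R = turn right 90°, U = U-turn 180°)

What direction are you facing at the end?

Answer: Final heading: North

Derivation:
Start: West
  L (left (90° counter-clockwise)) -> South
  L (left (90° counter-clockwise)) -> East
  R (right (90° clockwise)) -> South
  U (U-turn (180°)) -> North
  R (right (90° clockwise)) -> East
  L (left (90° counter-clockwise)) -> North
Final: North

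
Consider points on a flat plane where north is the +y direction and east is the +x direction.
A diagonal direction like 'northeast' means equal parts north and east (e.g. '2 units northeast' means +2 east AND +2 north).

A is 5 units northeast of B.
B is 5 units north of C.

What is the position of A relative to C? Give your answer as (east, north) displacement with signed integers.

Answer: A is at (east=5, north=10) relative to C.

Derivation:
Place C at the origin (east=0, north=0).
  B is 5 units north of C: delta (east=+0, north=+5); B at (east=0, north=5).
  A is 5 units northeast of B: delta (east=+5, north=+5); A at (east=5, north=10).
Therefore A relative to C: (east=5, north=10).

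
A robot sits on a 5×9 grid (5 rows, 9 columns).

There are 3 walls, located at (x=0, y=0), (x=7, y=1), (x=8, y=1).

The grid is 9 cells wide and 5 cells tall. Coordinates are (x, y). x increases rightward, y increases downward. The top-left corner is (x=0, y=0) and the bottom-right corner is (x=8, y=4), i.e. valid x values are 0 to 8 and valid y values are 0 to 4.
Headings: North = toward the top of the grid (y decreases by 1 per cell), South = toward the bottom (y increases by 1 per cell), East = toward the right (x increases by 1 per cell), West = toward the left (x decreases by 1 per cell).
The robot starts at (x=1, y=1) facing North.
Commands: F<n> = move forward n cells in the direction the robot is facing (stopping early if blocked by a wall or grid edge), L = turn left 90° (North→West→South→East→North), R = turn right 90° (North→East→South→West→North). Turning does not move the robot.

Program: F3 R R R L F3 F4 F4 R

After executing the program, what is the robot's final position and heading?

Answer: Final position: (x=1, y=4), facing West

Derivation:
Start: (x=1, y=1), facing North
  F3: move forward 1/3 (blocked), now at (x=1, y=0)
  R: turn right, now facing East
  R: turn right, now facing South
  R: turn right, now facing West
  L: turn left, now facing South
  F3: move forward 3, now at (x=1, y=3)
  F4: move forward 1/4 (blocked), now at (x=1, y=4)
  F4: move forward 0/4 (blocked), now at (x=1, y=4)
  R: turn right, now facing West
Final: (x=1, y=4), facing West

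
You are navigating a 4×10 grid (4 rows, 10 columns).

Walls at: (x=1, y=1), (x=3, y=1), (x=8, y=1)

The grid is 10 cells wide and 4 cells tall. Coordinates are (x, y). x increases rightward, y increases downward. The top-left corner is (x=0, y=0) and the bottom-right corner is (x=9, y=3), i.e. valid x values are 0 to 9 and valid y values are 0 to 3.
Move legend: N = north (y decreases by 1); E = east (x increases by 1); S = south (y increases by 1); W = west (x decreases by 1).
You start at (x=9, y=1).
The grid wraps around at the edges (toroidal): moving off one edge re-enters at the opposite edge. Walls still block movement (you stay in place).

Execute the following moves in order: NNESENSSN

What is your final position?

Start: (x=9, y=1)
  N (north): (x=9, y=1) -> (x=9, y=0)
  N (north): (x=9, y=0) -> (x=9, y=3)
  E (east): (x=9, y=3) -> (x=0, y=3)
  S (south): (x=0, y=3) -> (x=0, y=0)
  E (east): (x=0, y=0) -> (x=1, y=0)
  N (north): (x=1, y=0) -> (x=1, y=3)
  S (south): (x=1, y=3) -> (x=1, y=0)
  S (south): blocked, stay at (x=1, y=0)
  N (north): (x=1, y=0) -> (x=1, y=3)
Final: (x=1, y=3)

Answer: Final position: (x=1, y=3)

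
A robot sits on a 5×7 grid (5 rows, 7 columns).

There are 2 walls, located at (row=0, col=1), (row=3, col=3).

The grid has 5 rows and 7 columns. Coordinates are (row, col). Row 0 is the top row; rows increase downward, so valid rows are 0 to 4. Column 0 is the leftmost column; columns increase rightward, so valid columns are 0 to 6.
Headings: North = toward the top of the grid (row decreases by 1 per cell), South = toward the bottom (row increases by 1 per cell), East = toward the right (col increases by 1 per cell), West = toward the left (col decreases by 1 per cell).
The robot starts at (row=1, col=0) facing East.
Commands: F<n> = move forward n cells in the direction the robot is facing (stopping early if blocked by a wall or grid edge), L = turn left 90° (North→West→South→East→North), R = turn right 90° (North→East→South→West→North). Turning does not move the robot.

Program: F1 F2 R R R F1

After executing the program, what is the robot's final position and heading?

Answer: Final position: (row=0, col=3), facing North

Derivation:
Start: (row=1, col=0), facing East
  F1: move forward 1, now at (row=1, col=1)
  F2: move forward 2, now at (row=1, col=3)
  R: turn right, now facing South
  R: turn right, now facing West
  R: turn right, now facing North
  F1: move forward 1, now at (row=0, col=3)
Final: (row=0, col=3), facing North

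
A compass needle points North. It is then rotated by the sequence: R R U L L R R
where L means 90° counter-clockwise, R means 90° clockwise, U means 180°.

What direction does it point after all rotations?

Answer: Final heading: North

Derivation:
Start: North
  R (right (90° clockwise)) -> East
  R (right (90° clockwise)) -> South
  U (U-turn (180°)) -> North
  L (left (90° counter-clockwise)) -> West
  L (left (90° counter-clockwise)) -> South
  R (right (90° clockwise)) -> West
  R (right (90° clockwise)) -> North
Final: North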